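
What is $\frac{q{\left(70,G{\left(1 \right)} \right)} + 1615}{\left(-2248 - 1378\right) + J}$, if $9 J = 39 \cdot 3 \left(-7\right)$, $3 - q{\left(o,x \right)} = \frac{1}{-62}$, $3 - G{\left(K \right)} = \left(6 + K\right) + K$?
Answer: $- \frac{4777}{10974} \approx -0.4353$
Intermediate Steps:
$G{\left(K \right)} = -3 - 2 K$ ($G{\left(K \right)} = 3 - \left(\left(6 + K\right) + K\right) = 3 - \left(6 + 2 K\right) = -3 - 2 K$)
$q{\left(o,x \right)} = \frac{187}{62}$ ($q{\left(o,x \right)} = 3 - \frac{1}{-62} = 3 - - \frac{1}{62} = 3 + \frac{1}{62} = \frac{187}{62}$)
$J = -91$ ($J = \frac{39 \cdot 3 \left(-7\right)}{9} = \frac{39 \left(-21\right)}{9} = \frac{1}{9} \left(-819\right) = -91$)
$\frac{q{\left(70,G{\left(1 \right)} \right)} + 1615}{\left(-2248 - 1378\right) + J} = \frac{\frac{187}{62} + 1615}{\left(-2248 - 1378\right) - 91} = \frac{100317}{62 \left(-3626 - 91\right)} = \frac{100317}{62 \left(-3717\right)} = \frac{100317}{62} \left(- \frac{1}{3717}\right) = - \frac{4777}{10974}$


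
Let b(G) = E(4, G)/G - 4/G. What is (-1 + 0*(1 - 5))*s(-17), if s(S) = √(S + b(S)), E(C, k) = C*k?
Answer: -I*√3689/17 ≈ -3.5728*I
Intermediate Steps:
b(G) = 4 - 4/G (b(G) = (4*G)/G - 4/G = 4 - 4/G)
s(S) = √(4 + S - 4/S) (s(S) = √(S + (4 - 4/S)) = √(4 + S - 4/S))
(-1 + 0*(1 - 5))*s(-17) = (-1 + 0*(1 - 5))*√(4 - 17 - 4/(-17)) = (-1 + 0*(-4))*√(4 - 17 - 4*(-1/17)) = (-1 + 0)*√(4 - 17 + 4/17) = -√(-217/17) = -I*√3689/17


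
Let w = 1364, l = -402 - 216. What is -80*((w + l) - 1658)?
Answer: 72960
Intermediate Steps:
l = -618
-80*((w + l) - 1658) = -80*((1364 - 618) - 1658) = -80*(746 - 1658) = -80*(-912) = 72960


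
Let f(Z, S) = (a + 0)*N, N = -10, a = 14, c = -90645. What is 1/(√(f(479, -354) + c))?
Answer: -I*√90785/90785 ≈ -0.0033189*I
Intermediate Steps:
f(Z, S) = -140 (f(Z, S) = (14 + 0)*(-10) = 14*(-10) = -140)
1/(√(f(479, -354) + c)) = 1/(√(-140 - 90645)) = 1/(√(-90785)) = 1/(I*√90785) = -I*√90785/90785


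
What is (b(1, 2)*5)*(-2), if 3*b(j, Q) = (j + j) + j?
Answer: -10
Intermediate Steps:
b(j, Q) = j (b(j, Q) = ((j + j) + j)/3 = (2*j + j)/3 = (3*j)/3 = j)
(b(1, 2)*5)*(-2) = (1*5)*(-2) = 5*(-2) = -10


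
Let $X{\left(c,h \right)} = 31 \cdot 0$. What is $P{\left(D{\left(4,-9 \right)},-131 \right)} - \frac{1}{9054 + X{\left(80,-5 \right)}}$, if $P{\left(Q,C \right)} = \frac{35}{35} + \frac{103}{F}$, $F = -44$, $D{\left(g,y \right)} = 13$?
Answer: $- \frac{267115}{199188} \approx -1.341$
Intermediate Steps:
$X{\left(c,h \right)} = 0$
$P{\left(Q,C \right)} = - \frac{59}{44}$ ($P{\left(Q,C \right)} = \frac{35}{35} + \frac{103}{-44} = 35 \cdot \frac{1}{35} + 103 \left(- \frac{1}{44}\right) = 1 - \frac{103}{44} = - \frac{59}{44}$)
$P{\left(D{\left(4,-9 \right)},-131 \right)} - \frac{1}{9054 + X{\left(80,-5 \right)}} = - \frac{59}{44} - \frac{1}{9054 + 0} = - \frac{59}{44} - \frac{1}{9054} = - \frac{267115}{199188}$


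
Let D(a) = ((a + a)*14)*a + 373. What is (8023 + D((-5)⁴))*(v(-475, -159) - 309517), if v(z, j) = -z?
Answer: -3382741591632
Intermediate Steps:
D(a) = 373 + 28*a² (D(a) = ((2*a)*14)*a + 373 = (28*a)*a + 373 = 28*a² + 373 = 373 + 28*a²)
(8023 + D((-5)⁴))*(v(-475, -159) - 309517) = (8023 + (373 + 28*((-5)⁴)²))*(-1*(-475) - 309517) = (8023 + (373 + 28*625²))*(475 - 309517) = (8023 + (373 + 28*390625))*(-309042) = (8023 + (373 + 10937500))*(-309042) = (8023 + 10937873)*(-309042) = 10945896*(-309042) = -3382741591632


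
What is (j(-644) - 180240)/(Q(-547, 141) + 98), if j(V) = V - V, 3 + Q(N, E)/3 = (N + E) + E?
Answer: 90120/353 ≈ 255.30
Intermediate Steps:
Q(N, E) = -9 + 3*N + 6*E (Q(N, E) = -9 + 3*((N + E) + E) = -9 + 3*((E + N) + E) = -9 + 3*(N + 2*E) = -9 + (3*N + 6*E) = -9 + 3*N + 6*E)
j(V) = 0
(j(-644) - 180240)/(Q(-547, 141) + 98) = (0 - 180240)/((-9 + 3*(-547) + 6*141) + 98) = -180240/((-9 - 1641 + 846) + 98) = -180240/(-804 + 98) = -180240/(-706) = -180240*(-1/706) = 90120/353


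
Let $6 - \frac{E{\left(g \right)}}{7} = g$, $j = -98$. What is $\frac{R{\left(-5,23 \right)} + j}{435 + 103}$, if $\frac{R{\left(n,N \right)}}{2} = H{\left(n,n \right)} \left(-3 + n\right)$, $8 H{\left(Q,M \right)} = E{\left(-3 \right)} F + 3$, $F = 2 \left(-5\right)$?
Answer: $\frac{578}{269} \approx 2.1487$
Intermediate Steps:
$E{\left(g \right)} = 42 - 7 g$
$F = -10$
$H{\left(Q,M \right)} = - \frac{627}{8}$ ($H{\left(Q,M \right)} = \frac{\left(42 - -21\right) \left(-10\right) + 3}{8} = \frac{\left(42 + 21\right) \left(-10\right) + 3}{8} = \frac{63 \left(-10\right) + 3}{8} = \frac{-630 + 3}{8} = \frac{1}{8} \left(-627\right) = - \frac{627}{8}$)
$R{\left(n,N \right)} = \frac{1881}{4} - \frac{627 n}{4}$ ($R{\left(n,N \right)} = 2 \left(- \frac{627 \left(-3 + n\right)}{8}\right) = 2 \left(\frac{1881}{8} - \frac{627 n}{8}\right) = \frac{1881}{4} - \frac{627 n}{4}$)
$\frac{R{\left(-5,23 \right)} + j}{435 + 103} = \frac{\left(\frac{1881}{4} - - \frac{3135}{4}\right) - 98}{435 + 103} = \frac{\left(\frac{1881}{4} + \frac{3135}{4}\right) - 98}{538} = \left(1254 - 98\right) \frac{1}{538} = 1156 \cdot \frac{1}{538} = \frac{578}{269}$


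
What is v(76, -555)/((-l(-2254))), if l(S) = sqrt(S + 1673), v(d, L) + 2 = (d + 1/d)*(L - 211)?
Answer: -2212667*I*sqrt(581)/22078 ≈ -2415.7*I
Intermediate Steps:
v(d, L) = -2 + (-211 + L)*(d + 1/d) (v(d, L) = -2 + (d + 1/d)*(L - 211) = -2 + (d + 1/d)*(-211 + L) = -2 + (-211 + L)*(d + 1/d))
l(S) = sqrt(1673 + S)
v(76, -555)/((-l(-2254))) = ((-211 - 555 - 1*76*(2 + 211*76 - 1*(-555)*76))/76)/((-sqrt(1673 - 2254))) = ((-211 - 555 - 1*76*(2 + 16036 + 42180))/76)/((-sqrt(-581))) = ((-211 - 555 - 1*76*58218)/76)/((-I*sqrt(581))) = ((-211 - 555 - 4424568)/76)/((-I*sqrt(581))) = ((1/76)*(-4425334))*(I*sqrt(581)/581) = -2212667*I*sqrt(581)/22078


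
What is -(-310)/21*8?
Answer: 2480/21 ≈ 118.10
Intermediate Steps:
-(-310)/21*8 = -31*(-10/21)*8 = (310/21)*8 = 2480/21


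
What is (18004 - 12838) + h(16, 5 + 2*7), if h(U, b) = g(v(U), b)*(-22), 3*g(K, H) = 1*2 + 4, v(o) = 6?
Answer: 5122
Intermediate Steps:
g(K, H) = 2 (g(K, H) = (1*2 + 4)/3 = (2 + 4)/3 = (1/3)*6 = 2)
h(U, b) = -44 (h(U, b) = 2*(-22) = -44)
(18004 - 12838) + h(16, 5 + 2*7) = (18004 - 12838) - 44 = 5166 - 44 = 5122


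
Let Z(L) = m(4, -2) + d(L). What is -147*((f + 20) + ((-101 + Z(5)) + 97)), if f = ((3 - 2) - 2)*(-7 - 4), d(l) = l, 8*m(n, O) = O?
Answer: -18669/4 ≈ -4667.3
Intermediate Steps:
m(n, O) = O/8
f = 11 (f = (1 - 2)*(-11) = -1*(-11) = 11)
Z(L) = -1/4 + L (Z(L) = (1/8)*(-2) + L = -1/4 + L)
-147*((f + 20) + ((-101 + Z(5)) + 97)) = -147*((11 + 20) + ((-101 + (-1/4 + 5)) + 97)) = -147*(31 + ((-101 + 19/4) + 97)) = -147*(31 + (-385/4 + 97)) = -147*(31 + 3/4) = -147*127/4 = -18669/4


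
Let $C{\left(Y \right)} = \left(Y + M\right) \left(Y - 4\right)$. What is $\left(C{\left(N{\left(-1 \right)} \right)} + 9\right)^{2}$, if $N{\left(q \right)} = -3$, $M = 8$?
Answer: $676$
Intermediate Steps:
$C{\left(Y \right)} = \left(-4 + Y\right) \left(8 + Y\right)$ ($C{\left(Y \right)} = \left(Y + 8\right) \left(Y - 4\right) = \left(8 + Y\right) \left(-4 + Y\right) = \left(-4 + Y\right) \left(8 + Y\right)$)
$\left(C{\left(N{\left(-1 \right)} \right)} + 9\right)^{2} = \left(\left(-32 + \left(-3\right)^{2} + 4 \left(-3\right)\right) + 9\right)^{2} = \left(\left(-32 + 9 - 12\right) + 9\right)^{2} = \left(-35 + 9\right)^{2} = \left(-26\right)^{2} = 676$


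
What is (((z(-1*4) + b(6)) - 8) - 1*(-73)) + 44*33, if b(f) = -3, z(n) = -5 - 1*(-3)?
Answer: 1512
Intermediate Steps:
z(n) = -2 (z(n) = -5 + 3 = -2)
(((z(-1*4) + b(6)) - 8) - 1*(-73)) + 44*33 = (((-2 - 3) - 8) - 1*(-73)) + 44*33 = ((-5 - 8) + 73) + 1452 = (-13 + 73) + 1452 = 60 + 1452 = 1512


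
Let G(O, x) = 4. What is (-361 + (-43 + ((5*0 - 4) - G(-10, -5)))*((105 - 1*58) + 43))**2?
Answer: 24512401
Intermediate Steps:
(-361 + (-43 + ((5*0 - 4) - G(-10, -5)))*((105 - 1*58) + 43))**2 = (-361 + (-43 + ((5*0 - 4) - 1*4))*((105 - 1*58) + 43))**2 = (-361 + (-43 + ((0 - 4) - 4))*((105 - 58) + 43))**2 = (-361 + (-43 + (-4 - 4))*(47 + 43))**2 = (-361 + (-43 - 8)*90)**2 = (-361 - 51*90)**2 = (-361 - 4590)**2 = (-4951)**2 = 24512401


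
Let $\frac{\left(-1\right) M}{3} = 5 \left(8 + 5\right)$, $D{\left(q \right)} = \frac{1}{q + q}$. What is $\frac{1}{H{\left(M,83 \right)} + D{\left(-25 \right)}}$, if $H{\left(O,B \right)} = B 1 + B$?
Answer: $\frac{50}{8299} \approx 0.0060248$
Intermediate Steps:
$D{\left(q \right)} = \frac{1}{2 q}$
$M = -195$ ($M = - 3 \cdot 5 \left(8 + 5\right) = - 3 \cdot 5 \cdot 13 = \left(-3\right) 65 = -195$)
$H{\left(O,B \right)} = 2 B$ ($H{\left(O,B \right)} = B + B = 2 B$)
$\frac{1}{H{\left(M,83 \right)} + D{\left(-25 \right)}} = \frac{1}{2 \cdot 83 + \frac{1}{2 \left(-25\right)}} = \frac{1}{166 + \frac{1}{2} \left(- \frac{1}{25}\right)} = \frac{1}{166 - \frac{1}{50}} = \frac{1}{\frac{8299}{50}} = \frac{50}{8299}$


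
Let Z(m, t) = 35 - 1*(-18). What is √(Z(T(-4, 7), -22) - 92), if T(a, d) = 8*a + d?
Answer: I*√39 ≈ 6.245*I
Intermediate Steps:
T(a, d) = d + 8*a
Z(m, t) = 53 (Z(m, t) = 35 + 18 = 53)
√(Z(T(-4, 7), -22) - 92) = √(53 - 92) = √(-39) = I*√39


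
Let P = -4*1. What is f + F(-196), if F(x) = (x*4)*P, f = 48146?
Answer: 51282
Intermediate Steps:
P = -4
F(x) = -16*x (F(x) = (x*4)*(-4) = (4*x)*(-4) = -16*x)
f + F(-196) = 48146 - 16*(-196) = 48146 + 3136 = 51282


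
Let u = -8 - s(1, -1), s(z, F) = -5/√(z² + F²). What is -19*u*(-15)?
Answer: -2280 + 1425*√2/2 ≈ -1272.4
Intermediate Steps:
s(z, F) = -5/√(F² + z²)
u = -8 + 5*√2/2 (u = -8 - (-5)/√((-1)² + 1²) = -8 - (-5)/√(1 + 1) = -8 - (-5)/√2 = -8 - (-5)*√2/2 = -8 + 5*√2/2 ≈ -4.4645)
-19*u*(-15) = -19*(-8 + 5*√2/2)*(-15) = (152 - 95*√2/2)*(-15) = -2280 + 1425*√2/2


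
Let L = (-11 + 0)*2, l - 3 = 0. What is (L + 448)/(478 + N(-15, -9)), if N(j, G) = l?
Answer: 426/481 ≈ 0.88565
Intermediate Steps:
l = 3 (l = 3 + 0 = 3)
N(j, G) = 3
L = -22 (L = -11*2 = -22)
(L + 448)/(478 + N(-15, -9)) = (-22 + 448)/(478 + 3) = 426/481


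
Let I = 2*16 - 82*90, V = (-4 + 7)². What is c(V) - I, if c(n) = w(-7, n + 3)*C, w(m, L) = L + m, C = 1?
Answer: 7353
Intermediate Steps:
V = 9 (V = 3² = 9)
I = -7348 (I = 32 - 7380 = -7348)
c(n) = -4 + n (c(n) = ((n + 3) - 7)*1 = ((3 + n) - 7)*1 = (-4 + n)*1 = -4 + n)
c(V) - I = (-4 + 9) - 1*(-7348) = 5 + 7348 = 7353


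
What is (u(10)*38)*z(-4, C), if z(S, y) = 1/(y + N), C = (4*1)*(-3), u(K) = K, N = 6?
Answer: -190/3 ≈ -63.333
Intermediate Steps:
C = -12 (C = 4*(-3) = -12)
z(S, y) = 1/(6 + y) (z(S, y) = 1/(y + 6) = 1/(6 + y))
(u(10)*38)*z(-4, C) = (10*38)/(6 - 12) = 380/(-6) = 380*(-1/6) = -190/3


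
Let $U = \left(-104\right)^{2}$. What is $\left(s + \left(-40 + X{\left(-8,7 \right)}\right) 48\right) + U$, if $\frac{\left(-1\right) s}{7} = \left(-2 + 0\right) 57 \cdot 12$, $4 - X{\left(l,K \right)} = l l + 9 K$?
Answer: $12568$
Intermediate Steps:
$X{\left(l,K \right)} = 4 - l^{2} - 9 K$ ($X{\left(l,K \right)} = 4 - \left(l l + 9 K\right) = 4 - \left(l^{2} + 9 K\right) = 4 - l^{2} - 9 K$)
$U = 10816$
$s = 9576$ ($s = - 7 \left(-2 + 0\right) 57 \cdot 12 = - 7 \left(\left(-2\right) 684\right) = \left(-7\right) \left(-1368\right) = 9576$)
$\left(s + \left(-40 + X{\left(-8,7 \right)}\right) 48\right) + U = \left(9576 + \left(-40 - 123\right) 48\right) + 10816 = \left(9576 - 7824\right) + 10816 = 1752 + 10816 = 12568$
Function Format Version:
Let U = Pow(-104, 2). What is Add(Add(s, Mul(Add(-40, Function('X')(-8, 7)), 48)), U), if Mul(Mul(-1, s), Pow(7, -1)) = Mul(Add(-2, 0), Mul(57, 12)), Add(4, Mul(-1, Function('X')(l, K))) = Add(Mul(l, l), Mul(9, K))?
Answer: 12568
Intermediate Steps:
Function('X')(l, K) = Add(4, Mul(-1, Pow(l, 2)), Mul(-9, K)) (Function('X')(l, K) = Add(4, Mul(-1, Add(Mul(l, l), Mul(9, K)))) = Add(4, Mul(-1, Add(Pow(l, 2), Mul(9, K)))) = Add(4, Add(Mul(-1, Pow(l, 2)), Mul(-9, K))) = Add(4, Mul(-1, Pow(l, 2)), Mul(-9, K)))
U = 10816
s = 9576 (s = Mul(-7, Mul(Add(-2, 0), Mul(57, 12))) = Mul(-7, Mul(-2, 684)) = Mul(-7, -1368) = 9576)
Add(Add(s, Mul(Add(-40, Function('X')(-8, 7)), 48)), U) = Add(Add(9576, Mul(Add(-40, Add(4, Mul(-1, Pow(-8, 2)), Mul(-9, 7))), 48)), 10816) = Add(Add(9576, Mul(Add(-40, Add(4, Mul(-1, 64), -63)), 48)), 10816) = Add(Add(9576, Mul(Add(-40, Add(4, -64, -63)), 48)), 10816) = Add(Add(9576, Mul(Add(-40, -123), 48)), 10816) = Add(Add(9576, Mul(-163, 48)), 10816) = Add(Add(9576, -7824), 10816) = Add(1752, 10816) = 12568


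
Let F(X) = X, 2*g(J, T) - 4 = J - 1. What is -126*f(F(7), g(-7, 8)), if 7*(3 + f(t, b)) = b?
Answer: 414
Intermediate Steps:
g(J, T) = 3/2 + J/2 (g(J, T) = 2 + (J - 1)/2 = 2 + (-1 + J)/2 = 2 + (-1/2 + J/2) = 3/2 + J/2)
f(t, b) = -3 + b/7
-126*f(F(7), g(-7, 8)) = -126*(-3 + (3/2 + (1/2)*(-7))/7) = -126*(-3 + (3/2 - 7/2)/7) = -126*(-3 + (1/7)*(-2)) = -126*(-3 - 2/7) = -126*(-23/7) = 414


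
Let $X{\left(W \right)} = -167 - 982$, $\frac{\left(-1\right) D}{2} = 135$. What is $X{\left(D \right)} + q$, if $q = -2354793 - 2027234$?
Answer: $-4383176$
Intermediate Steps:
$D = -270$ ($D = \left(-2\right) 135 = -270$)
$X{\left(W \right)} = -1149$
$q = -4382027$ ($q = -2354793 - 2027234 = -4382027$)
$X{\left(D \right)} + q = -1149 - 4382027 = -4383176$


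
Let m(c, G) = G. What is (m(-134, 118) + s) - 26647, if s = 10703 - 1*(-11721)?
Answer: -4105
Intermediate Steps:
s = 22424 (s = 10703 + 11721 = 22424)
(m(-134, 118) + s) - 26647 = (118 + 22424) - 26647 = 22542 - 26647 = -4105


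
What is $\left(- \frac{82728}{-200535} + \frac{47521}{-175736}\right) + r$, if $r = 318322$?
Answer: $\frac{3739353415594931}{11747072920} \approx 3.1832 \cdot 10^{5}$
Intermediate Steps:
$\left(- \frac{82728}{-200535} + \frac{47521}{-175736}\right) + r = \left(- \frac{82728}{-200535} + \frac{47521}{-175736}\right) + 318322 = \left(\left(-82728\right) \left(- \frac{1}{200535}\right) + 47521 \left(- \frac{1}{175736}\right)\right) + 318322 = \left(\frac{27576}{66845} - \frac{47521}{175736}\right) + 318322 = \frac{1669554691}{11747072920} + 318322 = \frac{3739353415594931}{11747072920}$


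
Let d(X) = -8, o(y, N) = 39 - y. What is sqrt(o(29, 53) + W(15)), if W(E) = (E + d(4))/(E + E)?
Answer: sqrt(9210)/30 ≈ 3.1990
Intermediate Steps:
W(E) = (-8 + E)/(2*E) (W(E) = (E - 8)/(E + E) = (-8 + E)/((2*E)) = (-8 + E)*(1/(2*E)) = (-8 + E)/(2*E))
sqrt(o(29, 53) + W(15)) = sqrt((39 - 1*29) + (1/2)*(-8 + 15)/15) = sqrt((39 - 29) + (1/2)*(1/15)*7) = sqrt(10 + 7/30) = sqrt(307/30) = sqrt(9210)/30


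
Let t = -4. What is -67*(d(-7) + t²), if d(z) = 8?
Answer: -1608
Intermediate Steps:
-67*(d(-7) + t²) = -67*(8 + (-4)²) = -67*(8 + 16) = -67*24 = -1608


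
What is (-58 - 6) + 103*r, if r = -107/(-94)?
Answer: 5005/94 ≈ 53.245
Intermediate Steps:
r = 107/94 (r = -107*(-1/94) = 107/94 ≈ 1.1383)
(-58 - 6) + 103*r = (-58 - 6) + 103*(107/94) = -64 + 11021/94 = 5005/94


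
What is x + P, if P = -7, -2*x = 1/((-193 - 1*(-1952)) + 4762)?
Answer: -91295/13042 ≈ -7.0001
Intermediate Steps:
x = -1/13042 (x = -1/(2*((-193 - 1*(-1952)) + 4762)) = -1/(2*((-193 + 1952) + 4762)) = -1/(2*(1759 + 4762)) = -½/6521 = -½*1/6521 = -1/13042 ≈ -7.6675e-5)
x + P = -1/13042 - 7 = -91295/13042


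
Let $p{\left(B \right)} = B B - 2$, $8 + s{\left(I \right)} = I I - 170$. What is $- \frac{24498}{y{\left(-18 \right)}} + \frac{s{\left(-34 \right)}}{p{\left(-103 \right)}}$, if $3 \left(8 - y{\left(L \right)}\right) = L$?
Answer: $- \frac{129918297}{74249} \approx -1749.8$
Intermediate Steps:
$s{\left(I \right)} = -178 + I^{2}$ ($s{\left(I \right)} = -8 + \left(I I - 170\right) = -8 + \left(I^{2} - 170\right) = -8 + \left(-170 + I^{2}\right) = -178 + I^{2}$)
$y{\left(L \right)} = 8 - \frac{L}{3}$
$p{\left(B \right)} = -2 + B^{2}$ ($p{\left(B \right)} = B^{2} - 2 = -2 + B^{2}$)
$- \frac{24498}{y{\left(-18 \right)}} + \frac{s{\left(-34 \right)}}{p{\left(-103 \right)}} = - \frac{24498}{8 - -6} + \frac{-178 + \left(-34\right)^{2}}{-2 + \left(-103\right)^{2}} = - \frac{24498}{8 + 6} + \frac{-178 + 1156}{-2 + 10609} = - \frac{24498}{14} + \frac{978}{10607} = \left(-24498\right) \frac{1}{14} + 978 \cdot \frac{1}{10607} = - \frac{12249}{7} + \frac{978}{10607} = - \frac{129918297}{74249}$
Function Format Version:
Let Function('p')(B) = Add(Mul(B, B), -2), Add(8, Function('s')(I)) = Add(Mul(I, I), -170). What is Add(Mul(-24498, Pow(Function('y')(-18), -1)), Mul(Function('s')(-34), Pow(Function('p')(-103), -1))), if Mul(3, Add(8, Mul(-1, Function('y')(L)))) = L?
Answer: Rational(-129918297, 74249) ≈ -1749.8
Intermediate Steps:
Function('s')(I) = Add(-178, Pow(I, 2)) (Function('s')(I) = Add(-8, Add(Mul(I, I), -170)) = Add(-8, Add(Pow(I, 2), -170)) = Add(-8, Add(-170, Pow(I, 2))) = Add(-178, Pow(I, 2)))
Function('y')(L) = Add(8, Mul(Rational(-1, 3), L))
Function('p')(B) = Add(-2, Pow(B, 2)) (Function('p')(B) = Add(Pow(B, 2), -2) = Add(-2, Pow(B, 2)))
Add(Mul(-24498, Pow(Function('y')(-18), -1)), Mul(Function('s')(-34), Pow(Function('p')(-103), -1))) = Add(Mul(-24498, Pow(Add(8, Mul(Rational(-1, 3), -18)), -1)), Mul(Add(-178, Pow(-34, 2)), Pow(Add(-2, Pow(-103, 2)), -1))) = Add(Mul(-24498, Pow(Add(8, 6), -1)), Mul(Add(-178, 1156), Pow(Add(-2, 10609), -1))) = Add(Mul(-24498, Pow(14, -1)), Mul(978, Pow(10607, -1))) = Add(Mul(-24498, Rational(1, 14)), Mul(978, Rational(1, 10607))) = Add(Rational(-12249, 7), Rational(978, 10607)) = Rational(-129918297, 74249)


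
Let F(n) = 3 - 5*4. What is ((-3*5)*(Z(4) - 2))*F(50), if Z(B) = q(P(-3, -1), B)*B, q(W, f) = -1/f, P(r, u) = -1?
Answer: -765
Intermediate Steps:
Z(B) = -1 (Z(B) = (-1/B)*B = -1)
F(n) = -17 (F(n) = 3 - 20 = -17)
((-3*5)*(Z(4) - 2))*F(50) = ((-3*5)*(-1 - 2))*(-17) = -15*(-3)*(-17) = 45*(-17) = -765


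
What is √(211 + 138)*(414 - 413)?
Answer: √349 ≈ 18.682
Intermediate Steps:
√(211 + 138)*(414 - 413) = √349*1 = √349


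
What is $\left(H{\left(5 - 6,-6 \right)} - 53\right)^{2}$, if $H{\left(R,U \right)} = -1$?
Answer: $2916$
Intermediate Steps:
$\left(H{\left(5 - 6,-6 \right)} - 53\right)^{2} = \left(-1 - 53\right)^{2} = \left(-54\right)^{2} = 2916$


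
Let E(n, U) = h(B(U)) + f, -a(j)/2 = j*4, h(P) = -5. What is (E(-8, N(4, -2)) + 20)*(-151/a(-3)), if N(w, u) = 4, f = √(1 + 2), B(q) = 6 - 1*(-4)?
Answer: -755/8 - 151*√3/24 ≈ -105.27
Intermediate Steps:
B(q) = 10 (B(q) = 6 + 4 = 10)
f = √3 ≈ 1.7320
a(j) = -8*j (a(j) = -2*j*4 = -8*j)
E(n, U) = -5 + √3
(E(-8, N(4, -2)) + 20)*(-151/a(-3)) = ((-5 + √3) + 20)*(-151/((-8*(-3)))) = (15 + √3)*(-151/24) = -755/8 - 151*√3/24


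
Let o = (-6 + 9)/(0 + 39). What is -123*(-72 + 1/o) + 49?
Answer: 7306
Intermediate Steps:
o = 1/13 (o = 3/39 = 3*(1/39) = 1/13 ≈ 0.076923)
-123*(-72 + 1/o) + 49 = -123*(-72 + 1/(1/13)) + 49 = -123*(-72 + 13) + 49 = -123*(-59) + 49 = 7257 + 49 = 7306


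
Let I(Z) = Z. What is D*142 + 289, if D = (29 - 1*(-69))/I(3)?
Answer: 14783/3 ≈ 4927.7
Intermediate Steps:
D = 98/3 (D = (29 - 1*(-69))/3 = (29 + 69)*(1/3) = 98*(1/3) = 98/3 ≈ 32.667)
D*142 + 289 = (98/3)*142 + 289 = 13916/3 + 289 = 14783/3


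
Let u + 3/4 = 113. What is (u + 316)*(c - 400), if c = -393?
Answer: -1358409/4 ≈ -3.3960e+5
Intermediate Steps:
u = 449/4 (u = -¾ + 113 = 449/4 ≈ 112.25)
(u + 316)*(c - 400) = (449/4 + 316)*(-393 - 400) = (1713/4)*(-793) = -1358409/4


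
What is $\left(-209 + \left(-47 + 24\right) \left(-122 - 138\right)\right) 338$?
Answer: $1950598$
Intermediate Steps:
$\left(-209 + \left(-47 + 24\right) \left(-122 - 138\right)\right) 338 = \left(-209 - -5980\right) 338 = \left(-209 + 5980\right) 338 = 5771 \cdot 338 = 1950598$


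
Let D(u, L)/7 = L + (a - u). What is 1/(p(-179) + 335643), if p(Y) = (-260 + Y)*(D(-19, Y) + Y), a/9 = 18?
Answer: 1/408078 ≈ 2.4505e-6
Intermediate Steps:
a = 162 (a = 9*18 = 162)
D(u, L) = 1134 - 7*u + 7*L (D(u, L) = 7*(L + (162 - u)) = 7*(162 + L - u) = 1134 - 7*u + 7*L)
p(Y) = (-260 + Y)*(1267 + 8*Y) (p(Y) = (-260 + Y)*((1134 - 7*(-19) + 7*Y) + Y) = (-260 + Y)*((1134 + 133 + 7*Y) + Y) = (-260 + Y)*((1267 + 7*Y) + Y) = (-260 + Y)*(1267 + 8*Y))
1/(p(-179) + 335643) = 1/((-329420 - 813*(-179) + 8*(-179)**2) + 335643) = 1/((-329420 + 145527 + 8*32041) + 335643) = 1/((-329420 + 145527 + 256328) + 335643) = 1/(72435 + 335643) = 1/408078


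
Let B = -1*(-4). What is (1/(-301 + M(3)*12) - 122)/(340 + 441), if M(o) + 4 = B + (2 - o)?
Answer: -38187/244453 ≈ -0.15621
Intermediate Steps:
B = 4
M(o) = 2 - o (M(o) = -4 + (4 + (2 - o)) = -4 + (6 - o) = 2 - o)
(1/(-301 + M(3)*12) - 122)/(340 + 441) = (1/(-301 + (2 - 1*3)*12) - 122)/(340 + 441) = (1/(-301 + (2 - 3)*12) - 122)/781 = (1/(-301 - 1*12) - 122)*(1/781) = (1/(-301 - 12) - 122)*(1/781) = (1/(-313) - 122)*(1/781) = (-1/313 - 122)*(1/781) = -38187/313*1/781 = -38187/244453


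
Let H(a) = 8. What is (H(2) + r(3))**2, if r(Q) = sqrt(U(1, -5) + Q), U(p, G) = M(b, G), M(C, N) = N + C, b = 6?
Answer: 100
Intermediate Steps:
M(C, N) = C + N
U(p, G) = 6 + G
r(Q) = sqrt(1 + Q) (r(Q) = sqrt((6 - 5) + Q) = sqrt(1 + Q))
(H(2) + r(3))**2 = (8 + sqrt(1 + 3))**2 = (8 + sqrt(4))**2 = (8 + 2)**2 = 10**2 = 100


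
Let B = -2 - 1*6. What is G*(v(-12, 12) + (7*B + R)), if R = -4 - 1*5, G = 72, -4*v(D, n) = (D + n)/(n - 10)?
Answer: -4680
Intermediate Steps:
v(D, n) = -(D + n)/(4*(-10 + n)) (v(D, n) = -(D + n)/(4*(n - 10)) = -(D + n)/(4*(-10 + n)))
R = -9 (R = -4 - 5 = -9)
B = -8 (B = -2 - 6 = -8)
G*(v(-12, 12) + (7*B + R)) = 72*((-1*(-12) - 1*12)/(4*(-10 + 12)) + (7*(-8) - 9)) = 72*((¼)*(12 - 12)/2 + (-56 - 9)) = 72*((¼)*(½)*0 - 65) = 72*(0 - 65) = 72*(-65) = -4680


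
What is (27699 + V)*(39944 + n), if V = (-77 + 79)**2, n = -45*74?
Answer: 1014317642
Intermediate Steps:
n = -3330
V = 4 (V = 2**2 = 4)
(27699 + V)*(39944 + n) = (27699 + 4)*(39944 - 3330) = 27703*36614 = 1014317642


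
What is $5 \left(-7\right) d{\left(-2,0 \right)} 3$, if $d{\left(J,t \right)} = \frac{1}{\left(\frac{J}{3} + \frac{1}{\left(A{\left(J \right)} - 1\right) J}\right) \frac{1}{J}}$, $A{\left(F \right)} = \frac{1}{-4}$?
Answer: $- \frac{1575}{2} \approx -787.5$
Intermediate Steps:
$A{\left(F \right)} = - \frac{1}{4}$
$d{\left(J,t \right)} = \frac{J}{- \frac{4}{5 J} + \frac{J}{3}}$ ($d{\left(J,t \right)} = \frac{1}{\left(\frac{J}{3} + \frac{1}{\left(- \frac{1}{4} - 1\right) J}\right) \frac{1}{J}} = \frac{1}{\left(J \frac{1}{3} + \frac{1}{\left(- \frac{5}{4}\right) J}\right) \frac{1}{J}} = \frac{1}{\left(\frac{J}{3} - \frac{4}{5 J}\right) \frac{1}{J}} = \frac{1}{\left(- \frac{4}{5 J} + \frac{J}{3}\right) \frac{1}{J}} = \frac{1}{\frac{1}{J} \left(- \frac{4}{5 J} + \frac{J}{3}\right)} = \frac{J}{- \frac{4}{5 J} + \frac{J}{3}}$)
$5 \left(-7\right) d{\left(-2,0 \right)} 3 = 5 \left(-7\right) \frac{15 \left(-2\right)^{2}}{-12 + 5 \left(-2\right)^{2}} \cdot 3 = - 35 \cdot 15 \cdot 4 \frac{1}{-12 + 5 \cdot 4} \cdot 3 = - 35 \cdot 15 \cdot 4 \frac{1}{-12 + 20} \cdot 3 = - 35 \cdot 15 \cdot 4 \cdot \frac{1}{8} \cdot 3 = - 35 \cdot \frac{15}{2} \cdot 3 = \left(-35\right) \frac{45}{2} = - \frac{1575}{2}$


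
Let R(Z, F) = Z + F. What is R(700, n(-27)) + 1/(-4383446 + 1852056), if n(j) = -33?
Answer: 1688437129/2531390 ≈ 667.00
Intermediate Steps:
R(Z, F) = F + Z
R(700, n(-27)) + 1/(-4383446 + 1852056) = (-33 + 700) + 1/(-4383446 + 1852056) = 667 + 1/(-2531390) = 667 - 1/2531390 = 1688437129/2531390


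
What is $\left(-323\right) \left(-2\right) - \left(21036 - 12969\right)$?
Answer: $-7421$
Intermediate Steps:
$\left(-323\right) \left(-2\right) - \left(21036 - 12969\right) = 646 - 8067 = -7421$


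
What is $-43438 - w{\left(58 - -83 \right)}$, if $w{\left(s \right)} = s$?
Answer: $-43579$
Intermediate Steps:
$-43438 - w{\left(58 - -83 \right)} = -43438 - \left(58 - -83\right) = -43438 - \left(58 + 83\right) = -43438 - 141 = -43579$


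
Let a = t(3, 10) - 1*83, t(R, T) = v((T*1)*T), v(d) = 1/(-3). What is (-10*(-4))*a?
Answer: -10000/3 ≈ -3333.3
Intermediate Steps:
v(d) = -⅓
t(R, T) = -⅓
a = -250/3 (a = -⅓ - 1*83 = -⅓ - 83 = -250/3 ≈ -83.333)
(-10*(-4))*a = -10*(-4)*(-250/3) = -1*(-40)*(-250/3) = 40*(-250/3) = -10000/3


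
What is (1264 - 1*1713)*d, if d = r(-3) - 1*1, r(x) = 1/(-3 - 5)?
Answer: 4041/8 ≈ 505.13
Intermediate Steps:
r(x) = -1/8 (r(x) = 1/(-8) = -1/8)
d = -9/8 (d = -1/8 - 1*1 = -1/8 - 1 = -9/8 ≈ -1.1250)
(1264 - 1*1713)*d = (1264 - 1*1713)*(-9/8) = (1264 - 1713)*(-9/8) = -449*(-9/8) = 4041/8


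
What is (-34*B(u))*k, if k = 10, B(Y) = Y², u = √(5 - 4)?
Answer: -340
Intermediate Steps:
u = 1 (u = √1 = 1)
(-34*B(u))*k = -34*1²*10 = -34*1*10 = -34*10 = -340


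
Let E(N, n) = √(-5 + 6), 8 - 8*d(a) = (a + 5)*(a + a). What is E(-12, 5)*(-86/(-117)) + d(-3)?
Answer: 757/234 ≈ 3.2350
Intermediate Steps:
d(a) = 1 - a*(5 + a)/4 (d(a) = 1 - (a + 5)*(a + a)/8 = 1 - (5 + a)*2*a/8 = 1 - a*(5 + a)/4)
E(N, n) = 1 (E(N, n) = √1 = 1)
E(-12, 5)*(-86/(-117)) + d(-3) = 1*(-86/(-117)) + (1 - 5/4*(-3) - ¼*(-3)²) = 1*(-86*(-1/117)) + (1 + 15/4 - ¼*9) = 1*(86/117) + (1 + 15/4 - 9/4) = 86/117 + 5/2 = 757/234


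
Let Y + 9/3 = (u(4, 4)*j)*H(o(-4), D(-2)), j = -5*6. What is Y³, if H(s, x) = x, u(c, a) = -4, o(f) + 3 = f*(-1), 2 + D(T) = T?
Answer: -112678587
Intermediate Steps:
D(T) = -2 + T
o(f) = -3 - f (o(f) = -3 + f*(-1) = -3 - f)
j = -30
Y = -483 (Y = -3 + (-4*(-30))*(-2 - 2) = -3 + 120*(-4) = -3 - 480 = -483)
Y³ = (-483)³ = -112678587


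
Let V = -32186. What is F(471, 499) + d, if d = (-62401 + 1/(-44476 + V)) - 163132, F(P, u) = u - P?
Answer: -17287664311/76662 ≈ -2.2551e+5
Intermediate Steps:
d = -17289810847/76662 (d = (-62401 + 1/(-44476 - 32186)) - 163132 = (-62401 + 1/(-76662)) - 163132 = (-62401 - 1/76662) - 163132 = -4783785463/76662 - 163132 = -17289810847/76662 ≈ -2.2553e+5)
F(471, 499) + d = (499 - 1*471) - 17289810847/76662 = (499 - 471) - 17289810847/76662 = 28 - 17289810847/76662 = -17287664311/76662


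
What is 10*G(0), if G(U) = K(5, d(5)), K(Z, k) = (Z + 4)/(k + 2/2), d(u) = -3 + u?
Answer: 30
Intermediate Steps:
K(Z, k) = (4 + Z)/(1 + k) (K(Z, k) = (4 + Z)/(k + 2*(½)) = (4 + Z)/(k + 1) = (4 + Z)/(1 + k))
G(U) = 3 (G(U) = (4 + 5)/(1 + (-3 + 5)) = 9/(1 + 2) = 9/3 = (⅓)*9 = 3)
10*G(0) = 10*3 = 30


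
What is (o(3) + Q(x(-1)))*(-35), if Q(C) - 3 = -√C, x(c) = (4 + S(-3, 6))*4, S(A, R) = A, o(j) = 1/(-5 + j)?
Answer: -35/2 ≈ -17.500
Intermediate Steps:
x(c) = 4 (x(c) = (4 - 3)*4 = 1*4 = 4)
Q(C) = 3 - √C
(o(3) + Q(x(-1)))*(-35) = (1/(-5 + 3) + (3 - √4))*(-35) = (1/(-2) + (3 - 1*2))*(-35) = (-½ + (3 - 2))*(-35) = (-½ + 1)*(-35) = (½)*(-35) = -35/2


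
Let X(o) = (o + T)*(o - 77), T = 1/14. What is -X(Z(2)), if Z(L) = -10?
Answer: -12093/14 ≈ -863.79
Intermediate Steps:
T = 1/14 ≈ 0.071429
X(o) = (-77 + o)*(1/14 + o) (X(o) = (o + 1/14)*(o - 77) = (1/14 + o)*(-77 + o) = (-77 + o)*(1/14 + o))
-X(Z(2)) = -(-11/2 + (-10)**2 - 1077/14*(-10)) = -(-11/2 + 100 + 5385/7) = -1*12093/14 = -12093/14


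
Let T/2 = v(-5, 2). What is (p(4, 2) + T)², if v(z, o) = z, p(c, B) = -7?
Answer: 289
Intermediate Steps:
T = -10 (T = 2*(-5) = -10)
(p(4, 2) + T)² = (-7 - 10)² = (-17)² = 289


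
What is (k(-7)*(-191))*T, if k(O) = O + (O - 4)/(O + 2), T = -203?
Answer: -930552/5 ≈ -1.8611e+5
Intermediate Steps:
k(O) = O + (-4 + O)/(2 + O)
(k(-7)*(-191))*T = (((-4 + (-7)² + 3*(-7))/(2 - 7))*(-191))*(-203) = (((-4 + 49 - 21)/(-5))*(-191))*(-203) = (-⅕*24*(-191))*(-203) = -24/5*(-191)*(-203) = (4584/5)*(-203) = -930552/5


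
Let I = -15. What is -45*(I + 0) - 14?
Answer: 661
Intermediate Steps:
-45*(I + 0) - 14 = -45*(-15 + 0) - 14 = -45*(-15) - 14 = 675 - 14 = 661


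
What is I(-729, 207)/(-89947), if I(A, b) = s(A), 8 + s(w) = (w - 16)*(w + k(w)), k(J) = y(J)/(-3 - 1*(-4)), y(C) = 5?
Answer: -539372/89947 ≈ -5.9966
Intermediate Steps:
k(J) = 5 (k(J) = 5/(-3 - 1*(-4)) = 5/(-3 + 4) = 5/1 = 5*1 = 5)
s(w) = -8 + (-16 + w)*(5 + w) (s(w) = -8 + (w - 16)*(w + 5) = -8 + (-16 + w)*(5 + w))
I(A, b) = -88 + A² - 11*A
I(-729, 207)/(-89947) = (-88 + (-729)² - 11*(-729))/(-89947) = (-88 + 531441 + 8019)*(-1/89947) = 539372*(-1/89947) = -539372/89947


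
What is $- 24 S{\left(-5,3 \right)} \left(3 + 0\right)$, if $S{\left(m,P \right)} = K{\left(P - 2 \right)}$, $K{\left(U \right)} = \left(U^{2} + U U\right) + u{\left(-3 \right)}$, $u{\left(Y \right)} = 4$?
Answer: $-432$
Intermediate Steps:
$K{\left(U \right)} = 4 + 2 U^{2}$ ($K{\left(U \right)} = \left(U^{2} + U U\right) + 4 = \left(U^{2} + U^{2}\right) + 4 = 2 U^{2} + 4 = 4 + 2 U^{2}$)
$S{\left(m,P \right)} = 4 + 2 \left(-2 + P\right)^{2}$ ($S{\left(m,P \right)} = 4 + 2 \left(P - 2\right)^{2} = 4 + 2 \left(-2 + P\right)^{2}$)
$- 24 S{\left(-5,3 \right)} \left(3 + 0\right) = - 24 \left(4 + 2 \left(-2 + 3\right)^{2}\right) \left(3 + 0\right) = - 24 \left(4 + 2 \cdot 1^{2}\right) 3 = - 24 \left(4 + 2 \cdot 1\right) 3 = - 24 \left(4 + 2\right) 3 = - 24 \cdot 6 \cdot 3 = \left(-24\right) 18 = -432$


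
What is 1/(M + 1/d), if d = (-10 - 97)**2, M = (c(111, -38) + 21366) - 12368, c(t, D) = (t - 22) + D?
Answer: 11449/103602002 ≈ 0.00011051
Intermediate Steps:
c(t, D) = -22 + D + t (c(t, D) = (-22 + t) + D = -22 + D + t)
M = 9049 (M = ((-22 - 38 + 111) + 21366) - 12368 = (51 + 21366) - 12368 = 21417 - 12368 = 9049)
d = 11449 (d = (-107)**2 = 11449)
1/(M + 1/d) = 1/(9049 + 1/11449) = 1/(103602002/11449) = 11449/103602002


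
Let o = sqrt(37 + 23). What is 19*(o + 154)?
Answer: 2926 + 38*sqrt(15) ≈ 3073.2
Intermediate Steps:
o = 2*sqrt(15) (o = sqrt(60) = 2*sqrt(15) ≈ 7.7460)
19*(o + 154) = 19*(2*sqrt(15) + 154) = 19*(154 + 2*sqrt(15)) = 2926 + 38*sqrt(15)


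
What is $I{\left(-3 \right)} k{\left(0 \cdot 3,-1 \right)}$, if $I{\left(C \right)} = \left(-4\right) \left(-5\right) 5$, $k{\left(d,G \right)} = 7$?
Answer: $700$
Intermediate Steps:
$I{\left(C \right)} = 100$ ($I{\left(C \right)} = 20 \cdot 5 = 100$)
$I{\left(-3 \right)} k{\left(0 \cdot 3,-1 \right)} = 100 \cdot 7 = 700$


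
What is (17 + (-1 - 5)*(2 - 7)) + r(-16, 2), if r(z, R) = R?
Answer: 49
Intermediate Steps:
(17 + (-1 - 5)*(2 - 7)) + r(-16, 2) = (17 + (-1 - 5)*(2 - 7)) + 2 = (17 - 6*(-5)) + 2 = (17 + 30) + 2 = 47 + 2 = 49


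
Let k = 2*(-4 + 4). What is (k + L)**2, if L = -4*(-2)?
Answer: 64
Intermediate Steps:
L = 8
k = 0 (k = 2*0 = 0)
(k + L)**2 = (0 + 8)**2 = 8**2 = 64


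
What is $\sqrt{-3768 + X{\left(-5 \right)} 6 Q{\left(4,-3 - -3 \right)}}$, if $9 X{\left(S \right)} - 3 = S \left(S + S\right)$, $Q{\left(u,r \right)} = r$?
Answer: $2 i \sqrt{942} \approx 61.384 i$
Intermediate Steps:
$X{\left(S \right)} = \frac{1}{3} + \frac{2 S^{2}}{9}$ ($X{\left(S \right)} = \frac{1}{3} + \frac{S \left(S + S\right)}{9} = \frac{1}{3} + \frac{S 2 S}{9} = \frac{1}{3} + \frac{2 S^{2}}{9}$)
$\sqrt{-3768 + X{\left(-5 \right)} 6 Q{\left(4,-3 - -3 \right)}} = \sqrt{-3768 + \left(\frac{1}{3} + \frac{2 \left(-5\right)^{2}}{9}\right) 6 \left(-3 - -3\right)} = \sqrt{-3768 + \left(\frac{1}{3} + \frac{2}{9} \cdot 25\right) 6 \left(-3 + 3\right)} = \sqrt{-3768 + \left(\frac{1}{3} + \frac{50}{9}\right) 6 \cdot 0} = \sqrt{-3768 + \frac{53}{9} \cdot 6 \cdot 0} = \sqrt{-3768 + \frac{106}{3} \cdot 0} = \sqrt{-3768 + 0} = \sqrt{-3768} = 2 i \sqrt{942}$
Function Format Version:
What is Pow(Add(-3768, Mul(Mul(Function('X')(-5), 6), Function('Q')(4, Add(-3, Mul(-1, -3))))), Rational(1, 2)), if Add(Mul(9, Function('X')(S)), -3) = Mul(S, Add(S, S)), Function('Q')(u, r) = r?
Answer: Mul(2, I, Pow(942, Rational(1, 2))) ≈ Mul(61.384, I)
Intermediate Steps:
Function('X')(S) = Add(Rational(1, 3), Mul(Rational(2, 9), Pow(S, 2))) (Function('X')(S) = Add(Rational(1, 3), Mul(Rational(1, 9), Mul(S, Add(S, S)))) = Add(Rational(1, 3), Mul(Rational(1, 9), Mul(S, Mul(2, S)))) = Add(Rational(1, 3), Mul(Rational(1, 9), Mul(2, Pow(S, 2)))) = Add(Rational(1, 3), Mul(Rational(2, 9), Pow(S, 2))))
Pow(Add(-3768, Mul(Mul(Function('X')(-5), 6), Function('Q')(4, Add(-3, Mul(-1, -3))))), Rational(1, 2)) = Pow(Add(-3768, Mul(Mul(Add(Rational(1, 3), Mul(Rational(2, 9), Pow(-5, 2))), 6), Add(-3, Mul(-1, -3)))), Rational(1, 2)) = Pow(Add(-3768, Mul(Mul(Add(Rational(1, 3), Mul(Rational(2, 9), 25)), 6), Add(-3, 3))), Rational(1, 2)) = Pow(Add(-3768, Mul(Mul(Add(Rational(1, 3), Rational(50, 9)), 6), 0)), Rational(1, 2)) = Pow(Add(-3768, Mul(Mul(Rational(53, 9), 6), 0)), Rational(1, 2)) = Pow(Add(-3768, Mul(Rational(106, 3), 0)), Rational(1, 2)) = Pow(Add(-3768, 0), Rational(1, 2)) = Pow(-3768, Rational(1, 2)) = Mul(2, I, Pow(942, Rational(1, 2)))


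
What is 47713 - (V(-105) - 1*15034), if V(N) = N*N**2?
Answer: 1220372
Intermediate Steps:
V(N) = N**3
47713 - (V(-105) - 1*15034) = 47713 - ((-105)**3 - 1*15034) = 47713 - (-1157625 - 15034) = 47713 - 1*(-1172659) = 47713 + 1172659 = 1220372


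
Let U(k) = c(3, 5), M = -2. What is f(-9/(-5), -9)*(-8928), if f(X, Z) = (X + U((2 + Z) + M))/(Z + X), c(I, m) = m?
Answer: 8432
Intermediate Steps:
U(k) = 5
f(X, Z) = (5 + X)/(X + Z) (f(X, Z) = (X + 5)/(Z + X) = (5 + X)/(X + Z))
f(-9/(-5), -9)*(-8928) = ((5 - 9/(-5))/(-9/(-5) - 9))*(-8928) = ((5 - 9*(-1/5))/(-9*(-1/5) - 9))*(-8928) = ((5 + 9/5)/(9/5 - 9))*(-8928) = ((34/5)/(-36/5))*(-8928) = -5/36*34/5*(-8928) = -17/18*(-8928) = 8432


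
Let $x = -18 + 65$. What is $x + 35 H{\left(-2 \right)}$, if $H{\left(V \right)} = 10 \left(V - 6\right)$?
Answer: $-2753$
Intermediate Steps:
$x = 47$
$H{\left(V \right)} = -60 + 10 V$ ($H{\left(V \right)} = 10 \left(-6 + V\right) = -60 + 10 V$)
$x + 35 H{\left(-2 \right)} = 47 + 35 \left(-60 + 10 \left(-2\right)\right) = 47 + 35 \left(-60 - 20\right) = 47 + 35 \left(-80\right) = 47 - 2800 = -2753$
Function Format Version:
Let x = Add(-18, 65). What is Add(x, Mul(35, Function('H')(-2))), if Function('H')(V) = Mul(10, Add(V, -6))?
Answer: -2753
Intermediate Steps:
x = 47
Function('H')(V) = Add(-60, Mul(10, V)) (Function('H')(V) = Mul(10, Add(-6, V)) = Add(-60, Mul(10, V)))
Add(x, Mul(35, Function('H')(-2))) = Add(47, Mul(35, Add(-60, Mul(10, -2)))) = Add(47, Mul(35, Add(-60, -20))) = Add(47, Mul(35, -80)) = Add(47, -2800) = -2753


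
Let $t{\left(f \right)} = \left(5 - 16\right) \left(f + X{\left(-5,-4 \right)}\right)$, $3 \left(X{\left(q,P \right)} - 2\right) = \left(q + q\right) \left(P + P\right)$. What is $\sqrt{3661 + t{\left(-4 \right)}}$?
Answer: $\frac{\sqrt{30507}}{3} \approx 58.221$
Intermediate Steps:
$X{\left(q,P \right)} = 2 + \frac{4 P q}{3}$ ($X{\left(q,P \right)} = 2 + \frac{\left(q + q\right) \left(P + P\right)}{3} = 2 + \frac{2 q 2 P}{3} = 2 + \frac{4 P q}{3}$)
$t{\left(f \right)} = - \frac{946}{3} - 11 f$ ($t{\left(f \right)} = \left(5 - 16\right) \left(f + \left(2 + \frac{4}{3} \left(-4\right) \left(-5\right)\right)\right) = - 11 \left(f + \left(2 + \frac{80}{3}\right)\right) = - 11 \left(f + \frac{86}{3}\right) = - 11 \left(\frac{86}{3} + f\right) = - \frac{946}{3} - 11 f$)
$\sqrt{3661 + t{\left(-4 \right)}} = \sqrt{3661 - \frac{814}{3}} = \sqrt{\frac{10169}{3}} = \frac{\sqrt{30507}}{3}$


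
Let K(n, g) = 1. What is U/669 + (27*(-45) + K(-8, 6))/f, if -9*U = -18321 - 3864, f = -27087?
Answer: 7509069/2013467 ≈ 3.7294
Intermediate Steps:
U = 2465 (U = -(-18321 - 3864)/9 = -⅑*(-22185) = 2465)
U/669 + (27*(-45) + K(-8, 6))/f = 2465/669 + (27*(-45) + 1)/(-27087) = 2465*(1/669) + (-1215 + 1)*(-1/27087) = 2465/669 - 1214*(-1/27087) = 2465/669 + 1214/27087 = 7509069/2013467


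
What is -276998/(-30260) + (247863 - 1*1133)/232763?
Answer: 2115909861/207159070 ≈ 10.214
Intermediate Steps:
-276998/(-30260) + (247863 - 1*1133)/232763 = -276998*(-1/30260) + (247863 - 1133)*(1/232763) = 8147/890 + 246730*(1/232763) = 8147/890 + 246730/232763 = 2115909861/207159070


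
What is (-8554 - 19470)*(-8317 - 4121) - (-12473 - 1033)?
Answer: 348576018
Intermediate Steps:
(-8554 - 19470)*(-8317 - 4121) - (-12473 - 1033) = -28024*(-12438) - 1*(-13506) = 348562512 + 13506 = 348576018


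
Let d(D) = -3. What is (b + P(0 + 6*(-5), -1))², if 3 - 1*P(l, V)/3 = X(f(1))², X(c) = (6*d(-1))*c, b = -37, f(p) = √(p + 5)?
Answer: 34339600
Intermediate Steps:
f(p) = √(5 + p)
X(c) = -18*c (X(c) = (6*(-3))*c = -18*c)
P(l, V) = -5823 (P(l, V) = 9 - 3*(-18*√(5 + 1))² = 9 - 3*(-18*√6)² = 9 - 3*1944 = 9 - 5832 = -5823)
(b + P(0 + 6*(-5), -1))² = (-37 - 5823)² = (-5860)² = 34339600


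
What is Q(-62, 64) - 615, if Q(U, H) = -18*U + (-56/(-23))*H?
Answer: 15107/23 ≈ 656.83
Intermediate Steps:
Q(U, H) = -18*U + 56*H/23 (Q(U, H) = -18*U + (-56*(-1/23))*H = -18*U + 56*H/23)
Q(-62, 64) - 615 = (-18*(-62) + (56/23)*64) - 615 = (1116 + 3584/23) - 615 = 29252/23 - 615 = 15107/23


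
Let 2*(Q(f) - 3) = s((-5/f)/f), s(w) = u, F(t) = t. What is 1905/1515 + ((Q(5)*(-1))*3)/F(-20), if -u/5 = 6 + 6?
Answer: -5641/2020 ≈ -2.7926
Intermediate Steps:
u = -60 (u = -5*(6 + 6) = -5*12 = -60)
s(w) = -60
Q(f) = -27 (Q(f) = 3 + (½)*(-60) = 3 - 30 = -27)
1905/1515 + ((Q(5)*(-1))*3)/F(-20) = 1905/1515 + (-27*(-1)*3)/(-20) = 1905*(1/1515) + (27*3)*(-1/20) = 127/101 + 81*(-1/20) = 127/101 - 81/20 = -5641/2020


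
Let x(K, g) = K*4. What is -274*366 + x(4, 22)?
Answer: -100268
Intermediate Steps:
x(K, g) = 4*K
-274*366 + x(4, 22) = -274*366 + 4*4 = -100284 + 16 = -100268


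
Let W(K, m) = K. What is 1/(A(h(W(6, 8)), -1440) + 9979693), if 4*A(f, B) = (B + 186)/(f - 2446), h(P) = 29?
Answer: 4834/48241836589 ≈ 1.0020e-7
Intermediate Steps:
A(f, B) = (186 + B)/(4*(-2446 + f)) (A(f, B) = ((B + 186)/(f - 2446))/4 = ((186 + B)/(-2446 + f))/4 = (186 + B)/(4*(-2446 + f)))
1/(A(h(W(6, 8)), -1440) + 9979693) = 1/((186 - 1440)/(4*(-2446 + 29)) + 9979693) = 1/((1/4)*(-1254)/(-2417) + 9979693) = 1/((1/4)*(-1/2417)*(-1254) + 9979693) = 1/(627/4834 + 9979693) = 1/(48241836589/4834) = 4834/48241836589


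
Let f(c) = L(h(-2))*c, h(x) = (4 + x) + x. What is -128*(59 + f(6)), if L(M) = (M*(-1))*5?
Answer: -7552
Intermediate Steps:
h(x) = 4 + 2*x
L(M) = -5*M (L(M) = -M*5 = -5*M)
f(c) = 0 (f(c) = (-5*(4 + 2*(-2)))*c = (-5*(4 - 4))*c = (-5*0)*c = 0*c = 0)
-128*(59 + f(6)) = -128*(59 + 0) = -128*59 = -7552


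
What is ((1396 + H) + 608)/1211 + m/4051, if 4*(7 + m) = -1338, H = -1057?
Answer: 6845481/9811522 ≈ 0.69770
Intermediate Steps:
m = -683/2 (m = -7 + (¼)*(-1338) = -7 - 669/2 = -683/2 ≈ -341.50)
((1396 + H) + 608)/1211 + m/4051 = ((1396 - 1057) + 608)/1211 - 683/2/4051 = (339 + 608)*(1/1211) - 683/2*1/4051 = 947*(1/1211) - 683/8102 = 947/1211 - 683/8102 = 6845481/9811522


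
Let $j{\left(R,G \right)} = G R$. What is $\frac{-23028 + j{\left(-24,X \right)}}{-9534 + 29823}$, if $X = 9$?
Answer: $- \frac{7748}{6763} \approx -1.1456$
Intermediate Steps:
$\frac{-23028 + j{\left(-24,X \right)}}{-9534 + 29823} = \frac{-23028 + 9 \left(-24\right)}{-9534 + 29823} = \frac{-23028 - 216}{20289} = \left(-23244\right) \frac{1}{20289} = - \frac{7748}{6763}$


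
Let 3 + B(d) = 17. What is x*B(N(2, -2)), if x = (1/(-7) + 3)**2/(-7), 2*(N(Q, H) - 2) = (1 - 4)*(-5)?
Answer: -800/49 ≈ -16.327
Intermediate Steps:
N(Q, H) = 19/2 (N(Q, H) = 2 + ((1 - 4)*(-5))/2 = 2 + (-3*(-5))/2 = 2 + (1/2)*15 = 2 + 15/2 = 19/2)
x = -400/343 (x = (-1/7 + 3)**2*(-1/7) = (20/7)**2*(-1/7) = (400/49)*(-1/7) = -400/343 ≈ -1.1662)
B(d) = 14 (B(d) = -3 + 17 = 14)
x*B(N(2, -2)) = -400/343*14 = -800/49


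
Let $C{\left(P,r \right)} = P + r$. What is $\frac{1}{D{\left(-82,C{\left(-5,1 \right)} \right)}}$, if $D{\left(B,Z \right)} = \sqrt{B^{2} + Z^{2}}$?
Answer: $\frac{\sqrt{1685}}{3370} \approx 0.012181$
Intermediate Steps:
$\frac{1}{D{\left(-82,C{\left(-5,1 \right)} \right)}} = \frac{1}{\sqrt{\left(-82\right)^{2} + \left(-5 + 1\right)^{2}}} = \frac{1}{\sqrt{6724 + \left(-4\right)^{2}}} = \frac{1}{\sqrt{6724 + 16}} = \frac{1}{\sqrt{6740}} = \frac{1}{2 \sqrt{1685}} = \frac{\sqrt{1685}}{3370}$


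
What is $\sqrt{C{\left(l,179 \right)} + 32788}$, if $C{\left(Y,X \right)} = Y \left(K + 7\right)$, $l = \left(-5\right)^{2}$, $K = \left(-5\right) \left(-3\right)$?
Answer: $\sqrt{33338} \approx 182.59$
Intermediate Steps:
$K = 15$
$l = 25$
$C{\left(Y,X \right)} = 22 Y$ ($C{\left(Y,X \right)} = Y \left(15 + 7\right) = Y 22 = 22 Y$)
$\sqrt{C{\left(l,179 \right)} + 32788} = \sqrt{22 \cdot 25 + 32788} = \sqrt{550 + 32788} = \sqrt{33338}$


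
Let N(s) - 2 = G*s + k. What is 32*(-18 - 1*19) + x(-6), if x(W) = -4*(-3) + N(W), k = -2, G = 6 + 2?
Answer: -1220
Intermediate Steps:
G = 8
N(s) = 8*s (N(s) = 2 + (8*s - 2) = 2 + (-2 + 8*s) = 8*s)
x(W) = 12 + 8*W (x(W) = -4*(-3) + 8*W = 12 + 8*W)
32*(-18 - 1*19) + x(-6) = 32*(-18 - 1*19) + (12 + 8*(-6)) = 32*(-18 - 19) + (12 - 48) = 32*(-37) - 36 = -1184 - 36 = -1220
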